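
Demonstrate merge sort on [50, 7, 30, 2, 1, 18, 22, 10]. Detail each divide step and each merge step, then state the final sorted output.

Merge sort trace:

Split: [50, 7, 30, 2, 1, 18, 22, 10] -> [50, 7, 30, 2] and [1, 18, 22, 10]
  Split: [50, 7, 30, 2] -> [50, 7] and [30, 2]
    Split: [50, 7] -> [50] and [7]
    Merge: [50] + [7] -> [7, 50]
    Split: [30, 2] -> [30] and [2]
    Merge: [30] + [2] -> [2, 30]
  Merge: [7, 50] + [2, 30] -> [2, 7, 30, 50]
  Split: [1, 18, 22, 10] -> [1, 18] and [22, 10]
    Split: [1, 18] -> [1] and [18]
    Merge: [1] + [18] -> [1, 18]
    Split: [22, 10] -> [22] and [10]
    Merge: [22] + [10] -> [10, 22]
  Merge: [1, 18] + [10, 22] -> [1, 10, 18, 22]
Merge: [2, 7, 30, 50] + [1, 10, 18, 22] -> [1, 2, 7, 10, 18, 22, 30, 50]

Final sorted array: [1, 2, 7, 10, 18, 22, 30, 50]

The merge sort proceeds by recursively splitting the array and merging sorted halves.
After all merges, the sorted array is [1, 2, 7, 10, 18, 22, 30, 50].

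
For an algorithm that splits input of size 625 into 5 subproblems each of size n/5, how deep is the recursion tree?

For divide and conquer with division factor 5:

Problem sizes at each level:
Level 0: 625
Level 1: 125
Level 2: 25
Level 3: 5
Level 4: 1

The root is level 0 and the size-1 base case is level 4 (the tree spans levels 0 through 4, i.e. 5 levels counting the root), so the depth is the number of divisions: log_5(625) = 4

The recursion tree depth is log_5(625) = 4. At each level, the problem size is divided by 5, so it takes 4 divisions to reduce to a base case of size 1. The algorithm makes 5 recursive calls at each level.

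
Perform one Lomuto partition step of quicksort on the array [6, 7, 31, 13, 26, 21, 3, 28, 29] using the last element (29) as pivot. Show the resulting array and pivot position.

Lomuto partition with pivot = 29:

Initial array: [6, 7, 31, 13, 26, 21, 3, 28, 29]

arr[0]=6 <= 29: swap with position 0, array becomes [6, 7, 31, 13, 26, 21, 3, 28, 29]
arr[1]=7 <= 29: swap with position 1, array becomes [6, 7, 31, 13, 26, 21, 3, 28, 29]
arr[2]=31 > 29: no swap
arr[3]=13 <= 29: swap with position 2, array becomes [6, 7, 13, 31, 26, 21, 3, 28, 29]
arr[4]=26 <= 29: swap with position 3, array becomes [6, 7, 13, 26, 31, 21, 3, 28, 29]
arr[5]=21 <= 29: swap with position 4, array becomes [6, 7, 13, 26, 21, 31, 3, 28, 29]
arr[6]=3 <= 29: swap with position 5, array becomes [6, 7, 13, 26, 21, 3, 31, 28, 29]
arr[7]=28 <= 29: swap with position 6, array becomes [6, 7, 13, 26, 21, 3, 28, 31, 29]

Place pivot at position 7: [6, 7, 13, 26, 21, 3, 28, 29, 31]
Pivot position: 7

After partitioning with pivot 29, the array becomes [6, 7, 13, 26, 21, 3, 28, 29, 31]. The pivot is placed at index 7. All elements to the left of the pivot are <= 29, and all elements to the right are > 29.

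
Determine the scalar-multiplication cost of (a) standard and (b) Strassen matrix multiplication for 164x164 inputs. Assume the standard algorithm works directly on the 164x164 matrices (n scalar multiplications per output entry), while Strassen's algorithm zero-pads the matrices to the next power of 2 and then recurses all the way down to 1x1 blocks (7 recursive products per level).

Matrix multiplication for 164x164 matrices:

Strassen's algorithm requires power-of-2 dimensions. Pad 164x164 to 256x256 (next power of 2).

Standard algorithm: 164^3 = 4410944 multiplications
Strassen's algorithm: 7^(log2(256)) = 7^8 = 5764801 multiplications
Difference: 4410944 - 5764801 = -1353857 (Strassen uses MORE here due to padding overhead — for small or just-over-power-of-2 n, padding can outweigh the per-level savings)

Standard: 4410944 multiplications (164^3). Strassen: 5764801 multiplications (7^8, after padding to 256x256). Strassen reduces 8 recursive multiplications to 7 at each level.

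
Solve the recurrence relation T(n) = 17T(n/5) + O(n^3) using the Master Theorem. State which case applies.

Master Theorem for T(n) = 17T(n/5) + O(n^3):

a = 17, b = 5, c = 3
log_b(a) = log_5(17) = 1.7604

Case 3: c = 3 > log_5(17) = 1.7604
T(n) = O(n^3) = O(n^3)

For T(n) = 17T(n/5) + O(n^3): log_5(17) = 1.7604. This is Case 3 of the Master Theorem (c > log_b(a), work dominated by root), giving O(n^3).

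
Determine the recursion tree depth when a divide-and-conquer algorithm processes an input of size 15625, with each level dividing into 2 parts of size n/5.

For divide and conquer with division factor 5:

Problem sizes at each level:
Level 0: 15625
Level 1: 3125
Level 2: 625
Level 3: 125
Level 4: 25
Level 5: 5
Level 6: 1

The root is level 0 and the size-1 base case is level 6 (the tree spans levels 0 through 6, i.e. 7 levels counting the root), so the depth is the number of divisions: log_5(15625) = 6

The recursion tree depth is log_5(15625) = 6. At each level, the problem size is divided by 5, so it takes 6 divisions to reduce to a base case of size 1. The algorithm makes 2 recursive calls at each level.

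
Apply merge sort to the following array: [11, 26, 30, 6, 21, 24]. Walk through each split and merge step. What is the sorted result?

Merge sort trace:

Split: [11, 26, 30, 6, 21, 24] -> [11, 26, 30] and [6, 21, 24]
  Split: [11, 26, 30] -> [11] and [26, 30]
    Split: [26, 30] -> [26] and [30]
    Merge: [26] + [30] -> [26, 30]
  Merge: [11] + [26, 30] -> [11, 26, 30]
  Split: [6, 21, 24] -> [6] and [21, 24]
    Split: [21, 24] -> [21] and [24]
    Merge: [21] + [24] -> [21, 24]
  Merge: [6] + [21, 24] -> [6, 21, 24]
Merge: [11, 26, 30] + [6, 21, 24] -> [6, 11, 21, 24, 26, 30]

Final sorted array: [6, 11, 21, 24, 26, 30]

The merge sort proceeds by recursively splitting the array and merging sorted halves.
After all merges, the sorted array is [6, 11, 21, 24, 26, 30].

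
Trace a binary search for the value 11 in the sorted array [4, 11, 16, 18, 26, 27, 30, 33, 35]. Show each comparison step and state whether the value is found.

Binary search for 11 in [4, 11, 16, 18, 26, 27, 30, 33, 35]:

lo=0, hi=8, mid=4, arr[mid]=26 -> 26 > 11, search left half
lo=0, hi=3, mid=1, arr[mid]=11 -> Found target at index 1!

Binary search finds 11 at index 1 after 2 comparisons. The search repeatedly halves the search space by comparing with the middle element.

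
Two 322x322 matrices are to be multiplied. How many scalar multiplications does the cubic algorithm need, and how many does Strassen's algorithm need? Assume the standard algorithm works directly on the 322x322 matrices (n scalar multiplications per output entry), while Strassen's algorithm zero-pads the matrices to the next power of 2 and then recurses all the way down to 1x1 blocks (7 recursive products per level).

Matrix multiplication for 322x322 matrices:

Strassen's algorithm requires power-of-2 dimensions. Pad 322x322 to 512x512 (next power of 2).

Standard algorithm: 322^3 = 33386248 multiplications
Strassen's algorithm: 7^(log2(512)) = 7^9 = 40353607 multiplications
Difference: 33386248 - 40353607 = -6967359 (Strassen uses MORE here due to padding overhead — for small or just-over-power-of-2 n, padding can outweigh the per-level savings)

Standard: 33386248 multiplications (322^3). Strassen: 40353607 multiplications (7^9, after padding to 512x512). Strassen reduces 8 recursive multiplications to 7 at each level.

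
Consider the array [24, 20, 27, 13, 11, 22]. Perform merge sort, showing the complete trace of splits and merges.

Merge sort trace:

Split: [24, 20, 27, 13, 11, 22] -> [24, 20, 27] and [13, 11, 22]
  Split: [24, 20, 27] -> [24] and [20, 27]
    Split: [20, 27] -> [20] and [27]
    Merge: [20] + [27] -> [20, 27]
  Merge: [24] + [20, 27] -> [20, 24, 27]
  Split: [13, 11, 22] -> [13] and [11, 22]
    Split: [11, 22] -> [11] and [22]
    Merge: [11] + [22] -> [11, 22]
  Merge: [13] + [11, 22] -> [11, 13, 22]
Merge: [20, 24, 27] + [11, 13, 22] -> [11, 13, 20, 22, 24, 27]

Final sorted array: [11, 13, 20, 22, 24, 27]

The merge sort proceeds by recursively splitting the array and merging sorted halves.
After all merges, the sorted array is [11, 13, 20, 22, 24, 27].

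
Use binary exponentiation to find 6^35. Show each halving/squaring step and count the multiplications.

Computing 6^35 by squaring (build up from 6^1; each line after the first costs one multiplication):

6^1 = 6
6^2 = (6^1)^2 = 6^2 = 36
6^4 = (6^2)^2 = 36^2 = 1296
6^8 = (6^4)^2 = 1296^2 = 1679616
6^16 = (6^8)^2 = 1679616^2 = 2821109907456
6^17 = 6 * 6^16 = 6 * 2821109907456 = 16926659444736
6^34 = (6^17)^2 = 16926659444736^2 = 286511799958070431838109696
6^35 = 6 * 6^34 = 6 * 286511799958070431838109696 = 1719070799748422591028658176

Result: 1719070799748422591028658176
Multiplications needed: 7 (7 lines after 6^1)

6^35 = 1719070799748422591028658176. Using exponentiation by squaring, this requires 7 multiplications. The key idea: if the exponent is even, square the half-power; if odd, multiply by the base once.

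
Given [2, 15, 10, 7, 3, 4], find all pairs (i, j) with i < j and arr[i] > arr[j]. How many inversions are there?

Finding inversions in [2, 15, 10, 7, 3, 4]:

(1, 2): arr[1]=15 > arr[2]=10
(1, 3): arr[1]=15 > arr[3]=7
(1, 4): arr[1]=15 > arr[4]=3
(1, 5): arr[1]=15 > arr[5]=4
(2, 3): arr[2]=10 > arr[3]=7
(2, 4): arr[2]=10 > arr[4]=3
(2, 5): arr[2]=10 > arr[5]=4
(3, 4): arr[3]=7 > arr[4]=3
(3, 5): arr[3]=7 > arr[5]=4

Total inversions: 9

The array has 9 inversion(s): (1,2), (1,3), (1,4), (1,5), (2,3), (2,4), (2,5), (3,4), (3,5). Each pair (i,j) satisfies i < j and arr[i] > arr[j].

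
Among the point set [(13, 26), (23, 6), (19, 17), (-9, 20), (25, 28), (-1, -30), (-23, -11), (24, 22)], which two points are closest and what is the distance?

Computing all pairwise distances among 8 points:

d((13, 26), (23, 6)) = 22.3607
d((13, 26), (19, 17)) = 10.8167
d((13, 26), (-9, 20)) = 22.8035
d((13, 26), (25, 28)) = 12.1655
d((13, 26), (-1, -30)) = 57.7235
d((13, 26), (-23, -11)) = 51.6236
d((13, 26), (24, 22)) = 11.7047
d((23, 6), (19, 17)) = 11.7047
d((23, 6), (-9, 20)) = 34.9285
d((23, 6), (25, 28)) = 22.0907
d((23, 6), (-1, -30)) = 43.2666
d((23, 6), (-23, -11)) = 49.0408
d((23, 6), (24, 22)) = 16.0312
d((19, 17), (-9, 20)) = 28.1603
d((19, 17), (25, 28)) = 12.53
d((19, 17), (-1, -30)) = 51.0784
d((19, 17), (-23, -11)) = 50.4777
d((19, 17), (24, 22)) = 7.0711
d((-9, 20), (25, 28)) = 34.9285
d((-9, 20), (-1, -30)) = 50.636
d((-9, 20), (-23, -11)) = 34.0147
d((-9, 20), (24, 22)) = 33.0606
d((25, 28), (-1, -30)) = 63.561
d((25, 28), (-23, -11)) = 61.8466
d((25, 28), (24, 22)) = 6.0828 <-- minimum
d((-1, -30), (-23, -11)) = 29.0689
d((-1, -30), (24, 22)) = 57.6975
d((-23, -11), (24, 22)) = 57.4282

Closest pair: (25, 28) and (24, 22) with distance 6.0828

The closest pair is (25, 28) and (24, 22) with Euclidean distance 6.0828. For 8 points, brute-force pairwise comparison is shown above. For large n, the divide-and-conquer algorithm (sort by x, recurse on halves, check the dividing strip) achieves O(n log n).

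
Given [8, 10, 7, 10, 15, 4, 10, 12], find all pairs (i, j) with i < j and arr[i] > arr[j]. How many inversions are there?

Finding inversions in [8, 10, 7, 10, 15, 4, 10, 12]:

(0, 2): arr[0]=8 > arr[2]=7
(0, 5): arr[0]=8 > arr[5]=4
(1, 2): arr[1]=10 > arr[2]=7
(1, 5): arr[1]=10 > arr[5]=4
(2, 5): arr[2]=7 > arr[5]=4
(3, 5): arr[3]=10 > arr[5]=4
(4, 5): arr[4]=15 > arr[5]=4
(4, 6): arr[4]=15 > arr[6]=10
(4, 7): arr[4]=15 > arr[7]=12

Total inversions: 9

The array has 9 inversion(s): (0,2), (0,5), (1,2), (1,5), (2,5), (3,5), (4,5), (4,6), (4,7). Each pair (i,j) satisfies i < j and arr[i] > arr[j].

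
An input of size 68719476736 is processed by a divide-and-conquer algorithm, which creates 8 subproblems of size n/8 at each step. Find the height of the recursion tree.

For divide and conquer with division factor 8:

Problem sizes at each level:
Level 0: 68719476736
Level 1: 8589934592
Level 2: 1073741824
Level 3: 134217728
Level 4: 16777216
Level 5: 2097152
Level 6: 262144
Level 7: 32768
Level 8: 4096
Level 9: 512
Level 10: 64
Level 11: 8
Level 12: 1

The root is level 0 and the size-1 base case is level 12 (the tree spans levels 0 through 12, i.e. 13 levels counting the root), so the depth is the number of divisions: log_8(68719476736) = 12

The recursion tree depth is log_8(68719476736) = 12. At each level, the problem size is divided by 8, so it takes 12 divisions to reduce to a base case of size 1. The algorithm makes 8 recursive calls at each level.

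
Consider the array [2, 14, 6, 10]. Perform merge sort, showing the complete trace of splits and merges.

Merge sort trace:

Split: [2, 14, 6, 10] -> [2, 14] and [6, 10]
  Split: [2, 14] -> [2] and [14]
  Merge: [2] + [14] -> [2, 14]
  Split: [6, 10] -> [6] and [10]
  Merge: [6] + [10] -> [6, 10]
Merge: [2, 14] + [6, 10] -> [2, 6, 10, 14]

Final sorted array: [2, 6, 10, 14]

The merge sort proceeds by recursively splitting the array and merging sorted halves.
After all merges, the sorted array is [2, 6, 10, 14].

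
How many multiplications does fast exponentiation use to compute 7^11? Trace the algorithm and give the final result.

Computing 7^11 by squaring (build up from 7^1; each line after the first costs one multiplication):

7^1 = 7
7^2 = (7^1)^2 = 7^2 = 49
7^4 = (7^2)^2 = 49^2 = 2401
7^5 = 7 * 7^4 = 7 * 2401 = 16807
7^10 = (7^5)^2 = 16807^2 = 282475249
7^11 = 7 * 7^10 = 7 * 282475249 = 1977326743

Result: 1977326743
Multiplications needed: 5 (5 lines after 7^1)

7^11 = 1977326743. Using exponentiation by squaring, this requires 5 multiplications. The key idea: if the exponent is even, square the half-power; if odd, multiply by the base once.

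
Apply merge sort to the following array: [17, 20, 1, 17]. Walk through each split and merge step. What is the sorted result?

Merge sort trace:

Split: [17, 20, 1, 17] -> [17, 20] and [1, 17]
  Split: [17, 20] -> [17] and [20]
  Merge: [17] + [20] -> [17, 20]
  Split: [1, 17] -> [1] and [17]
  Merge: [1] + [17] -> [1, 17]
Merge: [17, 20] + [1, 17] -> [1, 17, 17, 20]

Final sorted array: [1, 17, 17, 20]

The merge sort proceeds by recursively splitting the array and merging sorted halves.
After all merges, the sorted array is [1, 17, 17, 20].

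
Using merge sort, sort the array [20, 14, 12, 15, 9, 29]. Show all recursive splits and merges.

Merge sort trace:

Split: [20, 14, 12, 15, 9, 29] -> [20, 14, 12] and [15, 9, 29]
  Split: [20, 14, 12] -> [20] and [14, 12]
    Split: [14, 12] -> [14] and [12]
    Merge: [14] + [12] -> [12, 14]
  Merge: [20] + [12, 14] -> [12, 14, 20]
  Split: [15, 9, 29] -> [15] and [9, 29]
    Split: [9, 29] -> [9] and [29]
    Merge: [9] + [29] -> [9, 29]
  Merge: [15] + [9, 29] -> [9, 15, 29]
Merge: [12, 14, 20] + [9, 15, 29] -> [9, 12, 14, 15, 20, 29]

Final sorted array: [9, 12, 14, 15, 20, 29]

The merge sort proceeds by recursively splitting the array and merging sorted halves.
After all merges, the sorted array is [9, 12, 14, 15, 20, 29].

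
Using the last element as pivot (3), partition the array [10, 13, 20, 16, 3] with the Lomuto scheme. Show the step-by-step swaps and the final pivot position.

Lomuto partition with pivot = 3:

Initial array: [10, 13, 20, 16, 3]

arr[0]=10 > 3: no swap
arr[1]=13 > 3: no swap
arr[2]=20 > 3: no swap
arr[3]=16 > 3: no swap

Place pivot at position 0: [3, 13, 20, 16, 10]
Pivot position: 0

After partitioning with pivot 3, the array becomes [3, 13, 20, 16, 10]. The pivot is placed at index 0. All elements to the left of the pivot are <= 3, and all elements to the right are > 3.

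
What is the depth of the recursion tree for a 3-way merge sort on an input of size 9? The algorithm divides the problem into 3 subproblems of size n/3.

For divide and conquer with division factor 3:

Problem sizes at each level:
Level 0: 9
Level 1: 3
Level 2: 1

The root is level 0 and the size-1 base case is level 2 (the tree spans levels 0 through 2, i.e. 3 levels counting the root), so the depth is the number of divisions: log_3(9) = 2

The recursion tree depth is log_3(9) = 2. At each level, the problem size is divided by 3, so it takes 2 divisions to reduce to a base case of size 1. The algorithm makes 3 recursive calls at each level.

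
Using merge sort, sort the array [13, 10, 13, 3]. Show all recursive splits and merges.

Merge sort trace:

Split: [13, 10, 13, 3] -> [13, 10] and [13, 3]
  Split: [13, 10] -> [13] and [10]
  Merge: [13] + [10] -> [10, 13]
  Split: [13, 3] -> [13] and [3]
  Merge: [13] + [3] -> [3, 13]
Merge: [10, 13] + [3, 13] -> [3, 10, 13, 13]

Final sorted array: [3, 10, 13, 13]

The merge sort proceeds by recursively splitting the array and merging sorted halves.
After all merges, the sorted array is [3, 10, 13, 13].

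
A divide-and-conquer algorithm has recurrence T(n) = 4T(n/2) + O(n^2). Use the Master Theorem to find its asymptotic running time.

Master Theorem for T(n) = 4T(n/2) + O(n^2):

a = 4, b = 2, c = 2
log_b(a) = log_2(4) = 2.0000

Case 2: c = 2 = log_2(4) = 2.0000
T(n) = O(n^2 log n) = O(n^2 log n)

For T(n) = 4T(n/2) + O(n^2): log_2(4) = 2.0000. This is Case 2 of the Master Theorem (c = log_b(a), equal work at all levels), giving O(n^2 log n).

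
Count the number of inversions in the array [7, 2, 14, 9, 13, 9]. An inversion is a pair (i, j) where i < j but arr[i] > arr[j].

Finding inversions in [7, 2, 14, 9, 13, 9]:

(0, 1): arr[0]=7 > arr[1]=2
(2, 3): arr[2]=14 > arr[3]=9
(2, 4): arr[2]=14 > arr[4]=13
(2, 5): arr[2]=14 > arr[5]=9
(4, 5): arr[4]=13 > arr[5]=9

Total inversions: 5

The array has 5 inversion(s): (0,1), (2,3), (2,4), (2,5), (4,5). Each pair (i,j) satisfies i < j and arr[i] > arr[j].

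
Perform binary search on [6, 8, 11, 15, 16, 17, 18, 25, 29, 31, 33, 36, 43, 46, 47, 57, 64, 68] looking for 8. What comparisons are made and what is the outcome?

Binary search for 8 in [6, 8, 11, 15, 16, 17, 18, 25, 29, 31, 33, 36, 43, 46, 47, 57, 64, 68]:

lo=0, hi=17, mid=8, arr[mid]=29 -> 29 > 8, search left half
lo=0, hi=7, mid=3, arr[mid]=15 -> 15 > 8, search left half
lo=0, hi=2, mid=1, arr[mid]=8 -> Found target at index 1!

Binary search finds 8 at index 1 after 3 comparisons. The search repeatedly halves the search space by comparing with the middle element.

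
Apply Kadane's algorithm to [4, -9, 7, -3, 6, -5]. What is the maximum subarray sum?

Using Kadane's algorithm on [4, -9, 7, -3, 6, -5]:

Scanning through the array:
Position 1 (value -9): max_ending_here = -5, max_so_far = 4
Position 2 (value 7): max_ending_here = 7, max_so_far = 7
Position 3 (value -3): max_ending_here = 4, max_so_far = 7
Position 4 (value 6): max_ending_here = 10, max_so_far = 10
Position 5 (value -5): max_ending_here = 5, max_so_far = 10

Maximum subarray: [7, -3, 6]
Maximum sum: 10

The maximum subarray is [7, -3, 6] with sum 10. This subarray runs from index 2 to index 4.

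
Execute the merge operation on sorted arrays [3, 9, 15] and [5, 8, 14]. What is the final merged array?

Merging process:

Compare 3 vs 5: take 3 from left. Merged: [3]
Compare 9 vs 5: take 5 from right. Merged: [3, 5]
Compare 9 vs 8: take 8 from right. Merged: [3, 5, 8]
Compare 9 vs 14: take 9 from left. Merged: [3, 5, 8, 9]
Compare 15 vs 14: take 14 from right. Merged: [3, 5, 8, 9, 14]
Append remaining from left: [15]. Merged: [3, 5, 8, 9, 14, 15]

Final merged array: [3, 5, 8, 9, 14, 15]
Total comparisons: 5

The merged array is [3, 5, 8, 9, 14, 15], requiring 5 comparisons. The merge step runs in O(n) time where n is the total number of elements.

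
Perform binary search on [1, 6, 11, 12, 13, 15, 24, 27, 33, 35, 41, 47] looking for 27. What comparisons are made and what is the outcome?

Binary search for 27 in [1, 6, 11, 12, 13, 15, 24, 27, 33, 35, 41, 47]:

lo=0, hi=11, mid=5, arr[mid]=15 -> 15 < 27, search right half
lo=6, hi=11, mid=8, arr[mid]=33 -> 33 > 27, search left half
lo=6, hi=7, mid=6, arr[mid]=24 -> 24 < 27, search right half
lo=7, hi=7, mid=7, arr[mid]=27 -> Found target at index 7!

Binary search finds 27 at index 7 after 4 comparisons. The search repeatedly halves the search space by comparing with the middle element.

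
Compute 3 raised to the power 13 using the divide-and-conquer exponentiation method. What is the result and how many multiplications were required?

Computing 3^13 by squaring (build up from 3^1; each line after the first costs one multiplication):

3^1 = 3
3^2 = (3^1)^2 = 3^2 = 9
3^3 = 3 * 3^2 = 3 * 9 = 27
3^6 = (3^3)^2 = 27^2 = 729
3^12 = (3^6)^2 = 729^2 = 531441
3^13 = 3 * 3^12 = 3 * 531441 = 1594323

Result: 1594323
Multiplications needed: 5 (5 lines after 3^1)

3^13 = 1594323. Using exponentiation by squaring, this requires 5 multiplications. The key idea: if the exponent is even, square the half-power; if odd, multiply by the base once.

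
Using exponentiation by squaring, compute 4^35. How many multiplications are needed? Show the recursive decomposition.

Computing 4^35 by squaring (build up from 4^1; each line after the first costs one multiplication):

4^1 = 4
4^2 = (4^1)^2 = 4^2 = 16
4^4 = (4^2)^2 = 16^2 = 256
4^8 = (4^4)^2 = 256^2 = 65536
4^16 = (4^8)^2 = 65536^2 = 4294967296
4^17 = 4 * 4^16 = 4 * 4294967296 = 17179869184
4^34 = (4^17)^2 = 17179869184^2 = 295147905179352825856
4^35 = 4 * 4^34 = 4 * 295147905179352825856 = 1180591620717411303424

Result: 1180591620717411303424
Multiplications needed: 7 (7 lines after 4^1)

4^35 = 1180591620717411303424. Using exponentiation by squaring, this requires 7 multiplications. The key idea: if the exponent is even, square the half-power; if odd, multiply by the base once.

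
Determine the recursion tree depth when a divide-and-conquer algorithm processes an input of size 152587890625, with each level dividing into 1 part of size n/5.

For divide and conquer with division factor 5:

Problem sizes at each level:
Level 0: 152587890625
Level 1: 30517578125
Level 2: 6103515625
Level 3: 1220703125
Level 4: 244140625
Level 5: 48828125
Level 6: 9765625
Level 7: 1953125
Level 8: 390625
Level 9: 78125
Level 10: 15625
Level 11: 3125
Level 12: 625
Level 13: 125
Level 14: 25
Level 15: 5
Level 16: 1

The root is level 0 and the size-1 base case is level 16 (the tree spans levels 0 through 16, i.e. 17 levels counting the root), so the depth is the number of divisions: log_5(152587890625) = 16

The recursion tree depth is log_5(152587890625) = 16. At each level, the problem size is divided by 5, so it takes 16 divisions to reduce to a base case of size 1. The algorithm makes 1 recursive call at each level.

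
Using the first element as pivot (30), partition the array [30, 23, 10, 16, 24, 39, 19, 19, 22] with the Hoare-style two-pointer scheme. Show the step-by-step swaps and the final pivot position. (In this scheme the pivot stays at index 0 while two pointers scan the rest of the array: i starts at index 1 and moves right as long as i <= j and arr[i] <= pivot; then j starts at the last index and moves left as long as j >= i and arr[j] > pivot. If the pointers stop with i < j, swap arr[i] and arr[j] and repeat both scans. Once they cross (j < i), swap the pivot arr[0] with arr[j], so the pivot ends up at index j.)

Hoare-style two-pointer partition with pivot = 30:

Initial array: [30, 23, 10, 16, 24, 39, 19, 19, 22]

Pointers start at i = 1, j = 8.
i stops at index 5 (arr[5]=39 > 30), j stops at index 8 (arr[8]=22 <= 30): swap arr[5] and arr[8], array becomes [30, 23, 10, 16, 24, 22, 19, 19, 39]
i ends at 8, j ends at 7: the pointers have crossed (j < i), so scanning stops.

Swap pivot arr[0] with arr[7] to place pivot at position 7: [19, 23, 10, 16, 24, 22, 19, 30, 39]
Pivot position: 7

After partitioning with pivot 30, the array becomes [19, 23, 10, 16, 24, 22, 19, 30, 39]. The pivot is placed at index 7. All elements to the left of the pivot are <= 30, and all elements to the right are > 30.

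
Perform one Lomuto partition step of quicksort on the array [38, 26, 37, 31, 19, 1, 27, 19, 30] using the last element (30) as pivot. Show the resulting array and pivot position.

Lomuto partition with pivot = 30:

Initial array: [38, 26, 37, 31, 19, 1, 27, 19, 30]

arr[0]=38 > 30: no swap
arr[1]=26 <= 30: swap with position 0, array becomes [26, 38, 37, 31, 19, 1, 27, 19, 30]
arr[2]=37 > 30: no swap
arr[3]=31 > 30: no swap
arr[4]=19 <= 30: swap with position 1, array becomes [26, 19, 37, 31, 38, 1, 27, 19, 30]
arr[5]=1 <= 30: swap with position 2, array becomes [26, 19, 1, 31, 38, 37, 27, 19, 30]
arr[6]=27 <= 30: swap with position 3, array becomes [26, 19, 1, 27, 38, 37, 31, 19, 30]
arr[7]=19 <= 30: swap with position 4, array becomes [26, 19, 1, 27, 19, 37, 31, 38, 30]

Place pivot at position 5: [26, 19, 1, 27, 19, 30, 31, 38, 37]
Pivot position: 5

After partitioning with pivot 30, the array becomes [26, 19, 1, 27, 19, 30, 31, 38, 37]. The pivot is placed at index 5. All elements to the left of the pivot are <= 30, and all elements to the right are > 30.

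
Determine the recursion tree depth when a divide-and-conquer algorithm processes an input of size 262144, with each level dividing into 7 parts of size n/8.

For divide and conquer with division factor 8:

Problem sizes at each level:
Level 0: 262144
Level 1: 32768
Level 2: 4096
Level 3: 512
Level 4: 64
Level 5: 8
Level 6: 1

The root is level 0 and the size-1 base case is level 6 (the tree spans levels 0 through 6, i.e. 7 levels counting the root), so the depth is the number of divisions: log_8(262144) = 6

The recursion tree depth is log_8(262144) = 6. At each level, the problem size is divided by 8, so it takes 6 divisions to reduce to a base case of size 1. The algorithm makes 7 recursive calls at each level.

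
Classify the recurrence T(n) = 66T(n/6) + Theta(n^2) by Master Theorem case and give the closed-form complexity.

Master Theorem for T(n) = 66T(n/6) + O(n^2):

a = 66, b = 6, c = 2
log_b(a) = log_6(66) = 2.3383

Case 1: c = 2 < log_6(66) = 2.3383
T(n) = O(n^(log_6 66))

For T(n) = 66T(n/6) + O(n^2): log_6(66) = 2.3383. This is Case 1 of the Master Theorem (c < log_b(a), work dominated by leaves), giving O(n^(log_6 66)).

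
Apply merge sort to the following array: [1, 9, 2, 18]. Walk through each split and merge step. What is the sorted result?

Merge sort trace:

Split: [1, 9, 2, 18] -> [1, 9] and [2, 18]
  Split: [1, 9] -> [1] and [9]
  Merge: [1] + [9] -> [1, 9]
  Split: [2, 18] -> [2] and [18]
  Merge: [2] + [18] -> [2, 18]
Merge: [1, 9] + [2, 18] -> [1, 2, 9, 18]

Final sorted array: [1, 2, 9, 18]

The merge sort proceeds by recursively splitting the array and merging sorted halves.
After all merges, the sorted array is [1, 2, 9, 18].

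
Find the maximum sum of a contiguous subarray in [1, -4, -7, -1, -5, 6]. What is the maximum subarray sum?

Using Kadane's algorithm on [1, -4, -7, -1, -5, 6]:

Scanning through the array:
Position 1 (value -4): max_ending_here = -3, max_so_far = 1
Position 2 (value -7): max_ending_here = -7, max_so_far = 1
Position 3 (value -1): max_ending_here = -1, max_so_far = 1
Position 4 (value -5): max_ending_here = -5, max_so_far = 1
Position 5 (value 6): max_ending_here = 6, max_so_far = 6

Maximum subarray: [6]
Maximum sum: 6

The maximum subarray is [6] with sum 6. This subarray runs from index 5 to index 5.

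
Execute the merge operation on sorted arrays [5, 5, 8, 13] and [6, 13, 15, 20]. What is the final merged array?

Merging process:

Compare 5 vs 6: take 5 from left. Merged: [5]
Compare 5 vs 6: take 5 from left. Merged: [5, 5]
Compare 8 vs 6: take 6 from right. Merged: [5, 5, 6]
Compare 8 vs 13: take 8 from left. Merged: [5, 5, 6, 8]
Compare 13 vs 13: take 13 from left. Merged: [5, 5, 6, 8, 13]
Append remaining from right: [13, 15, 20]. Merged: [5, 5, 6, 8, 13, 13, 15, 20]

Final merged array: [5, 5, 6, 8, 13, 13, 15, 20]
Total comparisons: 5

The merged array is [5, 5, 6, 8, 13, 13, 15, 20], requiring 5 comparisons. The merge step runs in O(n) time where n is the total number of elements.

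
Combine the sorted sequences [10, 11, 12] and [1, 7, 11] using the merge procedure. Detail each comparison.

Merging process:

Compare 10 vs 1: take 1 from right. Merged: [1]
Compare 10 vs 7: take 7 from right. Merged: [1, 7]
Compare 10 vs 11: take 10 from left. Merged: [1, 7, 10]
Compare 11 vs 11: take 11 from left. Merged: [1, 7, 10, 11]
Compare 12 vs 11: take 11 from right. Merged: [1, 7, 10, 11, 11]
Append remaining from left: [12]. Merged: [1, 7, 10, 11, 11, 12]

Final merged array: [1, 7, 10, 11, 11, 12]
Total comparisons: 5

The merged array is [1, 7, 10, 11, 11, 12], requiring 5 comparisons. The merge step runs in O(n) time where n is the total number of elements.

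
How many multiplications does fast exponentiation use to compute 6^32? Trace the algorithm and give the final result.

Computing 6^32 by squaring (build up from 6^1; each line after the first costs one multiplication):

6^1 = 6
6^2 = (6^1)^2 = 6^2 = 36
6^4 = (6^2)^2 = 36^2 = 1296
6^8 = (6^4)^2 = 1296^2 = 1679616
6^16 = (6^8)^2 = 1679616^2 = 2821109907456
6^32 = (6^16)^2 = 2821109907456^2 = 7958661109946400884391936

Result: 7958661109946400884391936
Multiplications needed: 5 (5 lines after 6^1)

6^32 = 7958661109946400884391936. Using exponentiation by squaring, this requires 5 multiplications. The key idea: if the exponent is even, square the half-power; if odd, multiply by the base once.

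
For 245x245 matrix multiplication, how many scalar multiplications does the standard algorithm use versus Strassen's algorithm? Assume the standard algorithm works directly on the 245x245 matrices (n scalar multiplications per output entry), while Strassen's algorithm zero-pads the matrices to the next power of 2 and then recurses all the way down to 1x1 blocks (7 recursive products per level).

Matrix multiplication for 245x245 matrices:

Strassen's algorithm requires power-of-2 dimensions. Pad 245x245 to 256x256 (next power of 2).

Standard algorithm: 245^3 = 14706125 multiplications
Strassen's algorithm: 7^(log2(256)) = 7^8 = 5764801 multiplications
Savings: 14706125 - 5764801 = 8941324 multiplications

Standard: 14706125 multiplications (245^3). Strassen: 5764801 multiplications (7^8, after padding to 256x256). Strassen reduces 8 recursive multiplications to 7 at each level.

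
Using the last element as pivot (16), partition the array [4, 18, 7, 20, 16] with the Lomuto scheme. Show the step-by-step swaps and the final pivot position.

Lomuto partition with pivot = 16:

Initial array: [4, 18, 7, 20, 16]

arr[0]=4 <= 16: swap with position 0, array becomes [4, 18, 7, 20, 16]
arr[1]=18 > 16: no swap
arr[2]=7 <= 16: swap with position 1, array becomes [4, 7, 18, 20, 16]
arr[3]=20 > 16: no swap

Place pivot at position 2: [4, 7, 16, 20, 18]
Pivot position: 2

After partitioning with pivot 16, the array becomes [4, 7, 16, 20, 18]. The pivot is placed at index 2. All elements to the left of the pivot are <= 16, and all elements to the right are > 16.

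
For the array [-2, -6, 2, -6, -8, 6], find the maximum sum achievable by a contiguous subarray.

Using Kadane's algorithm on [-2, -6, 2, -6, -8, 6]:

Scanning through the array:
Position 1 (value -6): max_ending_here = -6, max_so_far = -2
Position 2 (value 2): max_ending_here = 2, max_so_far = 2
Position 3 (value -6): max_ending_here = -4, max_so_far = 2
Position 4 (value -8): max_ending_here = -8, max_so_far = 2
Position 5 (value 6): max_ending_here = 6, max_so_far = 6

Maximum subarray: [6]
Maximum sum: 6

The maximum subarray is [6] with sum 6. This subarray runs from index 5 to index 5.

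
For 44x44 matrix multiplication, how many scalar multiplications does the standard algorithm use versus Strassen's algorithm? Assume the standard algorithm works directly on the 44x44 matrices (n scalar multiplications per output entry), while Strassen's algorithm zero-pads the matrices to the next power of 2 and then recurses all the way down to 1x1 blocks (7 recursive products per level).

Matrix multiplication for 44x44 matrices:

Strassen's algorithm requires power-of-2 dimensions. Pad 44x44 to 64x64 (next power of 2).

Standard algorithm: 44^3 = 85184 multiplications
Strassen's algorithm: 7^(log2(64)) = 7^6 = 117649 multiplications
Difference: 85184 - 117649 = -32465 (Strassen uses MORE here due to padding overhead — for small or just-over-power-of-2 n, padding can outweigh the per-level savings)

Standard: 85184 multiplications (44^3). Strassen: 117649 multiplications (7^6, after padding to 64x64). Strassen reduces 8 recursive multiplications to 7 at each level.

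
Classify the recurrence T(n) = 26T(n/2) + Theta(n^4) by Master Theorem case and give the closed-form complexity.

Master Theorem for T(n) = 26T(n/2) + O(n^4):

a = 26, b = 2, c = 4
log_b(a) = log_2(26) = 4.7004

Case 1: c = 4 < log_2(26) = 4.7004
T(n) = O(n^(log_2 26))

For T(n) = 26T(n/2) + O(n^4): log_2(26) = 4.7004. This is Case 1 of the Master Theorem (c < log_b(a), work dominated by leaves), giving O(n^(log_2 26)).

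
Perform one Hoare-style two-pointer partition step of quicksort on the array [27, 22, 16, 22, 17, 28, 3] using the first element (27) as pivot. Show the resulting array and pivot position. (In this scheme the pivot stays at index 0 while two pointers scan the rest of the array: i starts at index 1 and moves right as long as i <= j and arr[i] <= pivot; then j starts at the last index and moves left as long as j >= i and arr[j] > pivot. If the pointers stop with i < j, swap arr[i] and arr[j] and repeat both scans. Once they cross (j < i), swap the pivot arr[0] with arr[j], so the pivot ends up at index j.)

Hoare-style two-pointer partition with pivot = 27:

Initial array: [27, 22, 16, 22, 17, 28, 3]

Pointers start at i = 1, j = 6.
i stops at index 5 (arr[5]=28 > 27), j stops at index 6 (arr[6]=3 <= 27): swap arr[5] and arr[6], array becomes [27, 22, 16, 22, 17, 3, 28]
i ends at 6, j ends at 5: the pointers have crossed (j < i), so scanning stops.

Swap pivot arr[0] with arr[5] to place pivot at position 5: [3, 22, 16, 22, 17, 27, 28]
Pivot position: 5

After partitioning with pivot 27, the array becomes [3, 22, 16, 22, 17, 27, 28]. The pivot is placed at index 5. All elements to the left of the pivot are <= 27, and all elements to the right are > 27.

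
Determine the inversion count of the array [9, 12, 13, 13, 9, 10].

Finding inversions in [9, 12, 13, 13, 9, 10]:

(1, 4): arr[1]=12 > arr[4]=9
(1, 5): arr[1]=12 > arr[5]=10
(2, 4): arr[2]=13 > arr[4]=9
(2, 5): arr[2]=13 > arr[5]=10
(3, 4): arr[3]=13 > arr[4]=9
(3, 5): arr[3]=13 > arr[5]=10

Total inversions: 6

The array has 6 inversion(s): (1,4), (1,5), (2,4), (2,5), (3,4), (3,5). Each pair (i,j) satisfies i < j and arr[i] > arr[j].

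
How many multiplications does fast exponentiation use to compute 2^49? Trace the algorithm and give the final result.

Computing 2^49 by squaring (build up from 2^1; each line after the first costs one multiplication):

2^1 = 2
2^2 = (2^1)^2 = 2^2 = 4
2^3 = 2 * 2^2 = 2 * 4 = 8
2^6 = (2^3)^2 = 8^2 = 64
2^12 = (2^6)^2 = 64^2 = 4096
2^24 = (2^12)^2 = 4096^2 = 16777216
2^48 = (2^24)^2 = 16777216^2 = 281474976710656
2^49 = 2 * 2^48 = 2 * 281474976710656 = 562949953421312

Result: 562949953421312
Multiplications needed: 7 (7 lines after 2^1)

2^49 = 562949953421312. Using exponentiation by squaring, this requires 7 multiplications. The key idea: if the exponent is even, square the half-power; if odd, multiply by the base once.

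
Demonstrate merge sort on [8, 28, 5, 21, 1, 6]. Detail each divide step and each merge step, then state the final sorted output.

Merge sort trace:

Split: [8, 28, 5, 21, 1, 6] -> [8, 28, 5] and [21, 1, 6]
  Split: [8, 28, 5] -> [8] and [28, 5]
    Split: [28, 5] -> [28] and [5]
    Merge: [28] + [5] -> [5, 28]
  Merge: [8] + [5, 28] -> [5, 8, 28]
  Split: [21, 1, 6] -> [21] and [1, 6]
    Split: [1, 6] -> [1] and [6]
    Merge: [1] + [6] -> [1, 6]
  Merge: [21] + [1, 6] -> [1, 6, 21]
Merge: [5, 8, 28] + [1, 6, 21] -> [1, 5, 6, 8, 21, 28]

Final sorted array: [1, 5, 6, 8, 21, 28]

The merge sort proceeds by recursively splitting the array and merging sorted halves.
After all merges, the sorted array is [1, 5, 6, 8, 21, 28].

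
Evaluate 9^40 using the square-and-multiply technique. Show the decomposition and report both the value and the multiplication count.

Computing 9^40 by squaring (build up from 9^1; each line after the first costs one multiplication):

9^1 = 9
9^2 = (9^1)^2 = 9^2 = 81
9^4 = (9^2)^2 = 81^2 = 6561
9^5 = 9 * 9^4 = 9 * 6561 = 59049
9^10 = (9^5)^2 = 59049^2 = 3486784401
9^20 = (9^10)^2 = 3486784401^2 = 12157665459056928801
9^40 = (9^20)^2 = 12157665459056928801^2 = 147808829414345923316083210206383297601

Result: 147808829414345923316083210206383297601
Multiplications needed: 6 (6 lines after 9^1)

9^40 = 147808829414345923316083210206383297601. Using exponentiation by squaring, this requires 6 multiplications. The key idea: if the exponent is even, square the half-power; if odd, multiply by the base once.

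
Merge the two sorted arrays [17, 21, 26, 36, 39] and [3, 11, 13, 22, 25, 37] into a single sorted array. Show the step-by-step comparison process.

Merging process:

Compare 17 vs 3: take 3 from right. Merged: [3]
Compare 17 vs 11: take 11 from right. Merged: [3, 11]
Compare 17 vs 13: take 13 from right. Merged: [3, 11, 13]
Compare 17 vs 22: take 17 from left. Merged: [3, 11, 13, 17]
Compare 21 vs 22: take 21 from left. Merged: [3, 11, 13, 17, 21]
Compare 26 vs 22: take 22 from right. Merged: [3, 11, 13, 17, 21, 22]
Compare 26 vs 25: take 25 from right. Merged: [3, 11, 13, 17, 21, 22, 25]
Compare 26 vs 37: take 26 from left. Merged: [3, 11, 13, 17, 21, 22, 25, 26]
Compare 36 vs 37: take 36 from left. Merged: [3, 11, 13, 17, 21, 22, 25, 26, 36]
Compare 39 vs 37: take 37 from right. Merged: [3, 11, 13, 17, 21, 22, 25, 26, 36, 37]
Append remaining from left: [39]. Merged: [3, 11, 13, 17, 21, 22, 25, 26, 36, 37, 39]

Final merged array: [3, 11, 13, 17, 21, 22, 25, 26, 36, 37, 39]
Total comparisons: 10

The merged array is [3, 11, 13, 17, 21, 22, 25, 26, 36, 37, 39], requiring 10 comparisons. The merge step runs in O(n) time where n is the total number of elements.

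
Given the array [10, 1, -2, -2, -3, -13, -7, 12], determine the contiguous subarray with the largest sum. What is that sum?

Using Kadane's algorithm on [10, 1, -2, -2, -3, -13, -7, 12]:

Scanning through the array:
Position 1 (value 1): max_ending_here = 11, max_so_far = 11
Position 2 (value -2): max_ending_here = 9, max_so_far = 11
Position 3 (value -2): max_ending_here = 7, max_so_far = 11
Position 4 (value -3): max_ending_here = 4, max_so_far = 11
Position 5 (value -13): max_ending_here = -9, max_so_far = 11
Position 6 (value -7): max_ending_here = -7, max_so_far = 11
Position 7 (value 12): max_ending_here = 12, max_so_far = 12

Maximum subarray: [12]
Maximum sum: 12

The maximum subarray is [12] with sum 12. This subarray runs from index 7 to index 7.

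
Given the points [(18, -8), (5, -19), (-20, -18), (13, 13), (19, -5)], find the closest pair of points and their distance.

Computing all pairwise distances among 5 points:

d((18, -8), (5, -19)) = 17.0294
d((18, -8), (-20, -18)) = 39.2938
d((18, -8), (13, 13)) = 21.587
d((18, -8), (19, -5)) = 3.1623 <-- minimum
d((5, -19), (-20, -18)) = 25.02
d((5, -19), (13, 13)) = 32.9848
d((5, -19), (19, -5)) = 19.799
d((-20, -18), (13, 13)) = 45.2769
d((-20, -18), (19, -5)) = 41.1096
d((13, 13), (19, -5)) = 18.9737

Closest pair: (18, -8) and (19, -5) with distance 3.1623

The closest pair is (18, -8) and (19, -5) with Euclidean distance 3.1623. For 5 points, brute-force pairwise comparison is shown above. For large n, the divide-and-conquer algorithm (sort by x, recurse on halves, check the dividing strip) achieves O(n log n).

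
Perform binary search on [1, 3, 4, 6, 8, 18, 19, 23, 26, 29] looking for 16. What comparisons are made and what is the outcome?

Binary search for 16 in [1, 3, 4, 6, 8, 18, 19, 23, 26, 29]:

lo=0, hi=9, mid=4, arr[mid]=8 -> 8 < 16, search right half
lo=5, hi=9, mid=7, arr[mid]=23 -> 23 > 16, search left half
lo=5, hi=6, mid=5, arr[mid]=18 -> 18 > 16, search left half
lo=5 > hi=4, target 16 not found

Binary search determines that 16 is not in the array after 3 comparisons. The search space was exhausted without finding the target.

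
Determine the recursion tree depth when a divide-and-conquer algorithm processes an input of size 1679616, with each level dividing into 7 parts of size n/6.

For divide and conquer with division factor 6:

Problem sizes at each level:
Level 0: 1679616
Level 1: 279936
Level 2: 46656
Level 3: 7776
Level 4: 1296
Level 5: 216
Level 6: 36
Level 7: 6
Level 8: 1

The root is level 0 and the size-1 base case is level 8 (the tree spans levels 0 through 8, i.e. 9 levels counting the root), so the depth is the number of divisions: log_6(1679616) = 8

The recursion tree depth is log_6(1679616) = 8. At each level, the problem size is divided by 6, so it takes 8 divisions to reduce to a base case of size 1. The algorithm makes 7 recursive calls at each level.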